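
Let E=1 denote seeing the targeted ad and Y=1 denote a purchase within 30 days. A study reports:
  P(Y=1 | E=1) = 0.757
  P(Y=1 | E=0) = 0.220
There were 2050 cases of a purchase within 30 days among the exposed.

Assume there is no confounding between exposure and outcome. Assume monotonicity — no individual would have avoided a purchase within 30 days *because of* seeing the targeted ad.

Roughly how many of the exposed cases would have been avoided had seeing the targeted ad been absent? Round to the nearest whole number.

about 1454 cases

Let p₁ = 0.757, p₀ = 0.22.
PN = (p₁ − p₀)/p₁ = (0.757 − 0.22) / 0.757 ≈ 0.70938.
Attributable cases ≈ PN × (exposed cases) = 0.70938 × 2050 ≈ 1454.23.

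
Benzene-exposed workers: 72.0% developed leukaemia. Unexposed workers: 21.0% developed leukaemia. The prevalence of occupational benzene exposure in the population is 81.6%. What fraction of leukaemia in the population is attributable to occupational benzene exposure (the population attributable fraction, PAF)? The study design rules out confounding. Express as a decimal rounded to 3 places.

PAF ≈ 0.665

p₁ = 0.72, p₀ = 0.21.
Overall risk P(Y=1) = π·p₁ + (1−π)·p₀ = 0.816×0.72 + 0.184×0.21 = 0.62616.
Under exogeneity, PAF = [P(Y=1) − p₀] / P(Y=1).
PAF = (0.62616 − 0.21) / 0.62616 ≈ 0.6646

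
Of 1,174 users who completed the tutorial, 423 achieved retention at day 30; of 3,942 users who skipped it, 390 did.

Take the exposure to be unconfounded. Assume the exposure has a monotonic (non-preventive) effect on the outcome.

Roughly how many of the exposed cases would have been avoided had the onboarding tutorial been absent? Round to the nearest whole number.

p₁ = P(outcome | exposed) = 423/1174 = 0.36031
p₀ = P(outcome | unexposed) = 390/3942 = 0.098935
PN = (p₁ − p₀)/p₁ = (0.36031 − 0.098935) / 0.36031 ≈ 0.72542.
Attributable cases ≈ PN × (exposed cases) = 0.72542 × 423 ≈ 306.85.

about 307 cases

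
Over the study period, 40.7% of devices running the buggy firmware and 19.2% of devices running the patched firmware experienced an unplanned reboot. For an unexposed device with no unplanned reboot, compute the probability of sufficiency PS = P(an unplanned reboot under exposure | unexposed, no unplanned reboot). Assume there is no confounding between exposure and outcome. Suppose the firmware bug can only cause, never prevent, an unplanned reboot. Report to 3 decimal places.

PS ≈ 0.266

p₁ = 0.407, p₀ = 0.192.
Under exogeneity and monotonicity, PS = (p₁ − p₀) / (1 − p₀).
PS = (0.407 − 0.192) / (1 − 0.192) = 0.215 / 0.808 ≈ 0.2661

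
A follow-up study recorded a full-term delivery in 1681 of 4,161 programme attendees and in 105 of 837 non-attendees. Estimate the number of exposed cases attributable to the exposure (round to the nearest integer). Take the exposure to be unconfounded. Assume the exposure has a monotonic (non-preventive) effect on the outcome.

about 1159 cases

p₁ = P(outcome | exposed) = 1681/4161 = 0.40399
p₀ = P(outcome | unexposed) = 105/837 = 0.12545
PN = (p₁ − p₀)/p₁ = (0.40399 − 0.12545) / 0.40399 ≈ 0.68948.
Attributable cases ≈ PN × (exposed cases) = 0.68948 × 1681 ≈ 1159.01.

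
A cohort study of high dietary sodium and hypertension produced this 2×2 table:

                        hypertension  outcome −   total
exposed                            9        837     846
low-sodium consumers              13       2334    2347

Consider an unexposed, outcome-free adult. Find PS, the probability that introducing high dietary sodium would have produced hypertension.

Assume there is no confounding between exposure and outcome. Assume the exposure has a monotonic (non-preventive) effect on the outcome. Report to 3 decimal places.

p₁ = P(outcome | exposed) = 9/846 = 0.010638
p₀ = P(outcome | unexposed) = 13/2347 = 0.005539
Under exogeneity and monotonicity, PS = (p₁ − p₀)/(1 − p₀).
PS = (0.010638 − 0.005539) / 0.99446 ≈ 0.0051

PS ≈ 0.005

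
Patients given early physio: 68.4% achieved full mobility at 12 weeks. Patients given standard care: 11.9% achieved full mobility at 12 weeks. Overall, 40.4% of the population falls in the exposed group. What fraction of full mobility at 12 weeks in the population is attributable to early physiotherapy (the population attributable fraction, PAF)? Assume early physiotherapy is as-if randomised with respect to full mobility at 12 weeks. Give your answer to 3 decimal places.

p₁ = 0.684, p₀ = 0.119.
Overall risk P(Y=1) = π·p₁ + (1−π)·p₀ = 0.404×0.684 + 0.596×0.119 = 0.34726.
Under exogeneity, PAF = [P(Y=1) − p₀] / P(Y=1).
PAF = (0.34726 − 0.119) / 0.34726 ≈ 0.6573

PAF ≈ 0.657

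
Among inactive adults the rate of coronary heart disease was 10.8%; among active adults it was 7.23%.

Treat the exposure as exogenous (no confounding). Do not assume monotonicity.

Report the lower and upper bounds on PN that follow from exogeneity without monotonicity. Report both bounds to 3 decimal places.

p₁ = 0.108, p₀ = 0.0723.
Under exogeneity alone the bounds on PN are max{0,(p₁−p₀)/p₁} ≤ PN ≤ min{1,(1−p₀)/p₁}.
  lower = (p₁ − p₀)/p₁ = 0.0357 / 0.108 ≈ 0.3306
  upper = min{1, (1 − p₀)/p₁} = 0.9277 / 0.108 ≈ 8.5898 → capped at 1

0.331 ≤ PN ≤ 1.000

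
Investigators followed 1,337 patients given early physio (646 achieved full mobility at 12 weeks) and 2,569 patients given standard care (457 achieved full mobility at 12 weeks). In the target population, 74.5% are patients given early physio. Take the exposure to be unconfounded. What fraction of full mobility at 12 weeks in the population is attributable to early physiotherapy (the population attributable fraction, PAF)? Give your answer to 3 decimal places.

p₁ = P(outcome | exposed) = 646/1337 = 0.48317
p₀ = P(outcome | unexposed) = 457/2569 = 0.17789
Overall risk P(Y=1) = π·p₁ + (1−π)·p₀ = 0.745×0.48317 + 0.255×0.17789 = 0.40532.
Under exogeneity, PAF = [P(Y=1) − p₀] / P(Y=1).
PAF = (0.40532 − 0.17789) / 0.40532 ≈ 0.5611

PAF ≈ 0.561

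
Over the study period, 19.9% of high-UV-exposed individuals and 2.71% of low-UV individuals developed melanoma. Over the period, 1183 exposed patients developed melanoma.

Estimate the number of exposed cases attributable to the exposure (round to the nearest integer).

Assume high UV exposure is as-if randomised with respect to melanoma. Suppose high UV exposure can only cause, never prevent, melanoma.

about 1022 cases

p₁ = 0.199, p₀ = 0.0271.
PN = (p₁ − p₀)/p₁ = (0.199 − 0.0271) / 0.199 ≈ 0.86382.
Attributable cases ≈ PN × (exposed cases) = 0.86382 × 1183 ≈ 1021.90.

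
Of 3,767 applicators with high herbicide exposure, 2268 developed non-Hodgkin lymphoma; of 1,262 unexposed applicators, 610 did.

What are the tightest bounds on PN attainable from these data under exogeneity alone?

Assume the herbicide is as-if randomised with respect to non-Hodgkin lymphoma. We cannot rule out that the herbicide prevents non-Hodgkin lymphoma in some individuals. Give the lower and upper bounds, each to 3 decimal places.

p₁ = P(outcome | exposed) = 2268/3767 = 0.60207
p₀ = P(outcome | unexposed) = 610/1262 = 0.48336
Under exogeneity alone the bounds on PN are max{0,(p₁−p₀)/p₁} ≤ PN ≤ min{1,(1−p₀)/p₁}.
  lower = (p₁ − p₀)/p₁ = 0.11871 / 0.60207 ≈ 0.1972
  upper = min{1, (1 − p₀)/p₁} = 0.51664 / 0.60207 ≈ 0.8581

0.197 ≤ PN ≤ 0.858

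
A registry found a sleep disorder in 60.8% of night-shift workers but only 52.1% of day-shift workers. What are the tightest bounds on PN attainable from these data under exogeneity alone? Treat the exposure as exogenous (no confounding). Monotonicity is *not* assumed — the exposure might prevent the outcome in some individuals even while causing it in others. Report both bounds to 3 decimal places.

0.143 ≤ PN ≤ 0.788

p₁ = 0.608, p₀ = 0.521.
Under exogeneity alone the bounds on PN are max{0,(p₁−p₀)/p₁} ≤ PN ≤ min{1,(1−p₀)/p₁}.
  lower = (p₁ − p₀)/p₁ = 0.087 / 0.608 ≈ 0.1431
  upper = min{1, (1 − p₀)/p₁} = 0.479 / 0.608 ≈ 0.7878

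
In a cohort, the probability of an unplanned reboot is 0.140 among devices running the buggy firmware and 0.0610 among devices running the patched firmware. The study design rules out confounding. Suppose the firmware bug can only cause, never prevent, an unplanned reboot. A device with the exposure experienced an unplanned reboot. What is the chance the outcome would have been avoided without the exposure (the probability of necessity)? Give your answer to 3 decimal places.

PN ≈ 0.564

Let p₁ = 0.14, p₀ = 0.061.
Under exogeneity and monotonicity, PN = (p₁ − p₀) / p₁.
PN = (0.14 − 0.061) / 0.14 = 0.079 / 0.14 ≈ 0.5643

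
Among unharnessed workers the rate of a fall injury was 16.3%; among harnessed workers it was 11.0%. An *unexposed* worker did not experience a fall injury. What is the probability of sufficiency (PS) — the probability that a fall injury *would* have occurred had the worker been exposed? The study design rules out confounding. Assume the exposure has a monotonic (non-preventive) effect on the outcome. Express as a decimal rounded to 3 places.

PS ≈ 0.060

p₁ = 0.163, p₀ = 0.11.
Under exogeneity and monotonicity, PS = (p₁ − p₀) / (1 − p₀).
PS = (0.163 − 0.11) / (1 − 0.11) = 0.053 / 0.89 ≈ 0.0596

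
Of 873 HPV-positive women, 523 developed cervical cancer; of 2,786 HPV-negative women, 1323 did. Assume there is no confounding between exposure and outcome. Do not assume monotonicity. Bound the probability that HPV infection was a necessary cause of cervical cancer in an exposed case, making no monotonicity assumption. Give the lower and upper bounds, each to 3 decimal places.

0.207 ≤ PN ≤ 0.877

p₁ = P(outcome | exposed) = 523/873 = 0.59908
p₀ = P(outcome | unexposed) = 1323/2786 = 0.47487
Under exogeneity alone the bounds on PN are max{0,(p₁−p₀)/p₁} ≤ PN ≤ min{1,(1−p₀)/p₁}.
  lower = (p₁ − p₀)/p₁ = 0.12421 / 0.59908 ≈ 0.2073
  upper = min{1, (1 − p₀)/p₁} = 0.52513 / 0.59908 ≈ 0.8765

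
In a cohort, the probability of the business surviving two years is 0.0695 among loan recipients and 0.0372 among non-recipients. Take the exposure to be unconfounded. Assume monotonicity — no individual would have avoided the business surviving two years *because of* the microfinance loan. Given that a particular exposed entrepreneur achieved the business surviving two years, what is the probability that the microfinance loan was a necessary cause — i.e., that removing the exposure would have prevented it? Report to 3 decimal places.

PN ≈ 0.465

Let p₁ = 0.0695, p₀ = 0.0372.
Under exogeneity and monotonicity, PN = (p₁ − p₀) / p₁.
PN = (0.0695 − 0.0372) / 0.0695 = 0.0323 / 0.0695 ≈ 0.4647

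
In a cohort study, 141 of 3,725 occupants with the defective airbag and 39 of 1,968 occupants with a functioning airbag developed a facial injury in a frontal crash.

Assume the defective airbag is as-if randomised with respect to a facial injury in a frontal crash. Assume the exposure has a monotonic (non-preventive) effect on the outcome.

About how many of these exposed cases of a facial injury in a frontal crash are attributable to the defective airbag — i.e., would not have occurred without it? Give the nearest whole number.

about 67 cases

p₁ = P(outcome | exposed) = 141/3725 = 0.037852
p₀ = P(outcome | unexposed) = 39/1968 = 0.019817
PN = (p₁ − p₀)/p₁ = (0.037852 − 0.019817) / 0.037852 ≈ 0.47646.
Attributable cases ≈ PN × (exposed cases) = 0.47646 × 141 ≈ 67.18.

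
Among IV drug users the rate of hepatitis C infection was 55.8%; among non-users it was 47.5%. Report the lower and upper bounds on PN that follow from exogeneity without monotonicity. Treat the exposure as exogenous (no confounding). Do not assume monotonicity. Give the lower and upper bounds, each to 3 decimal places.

p₁ = 0.558, p₀ = 0.475.
Under exogeneity alone the bounds on PN are max{0,(p₁−p₀)/p₁} ≤ PN ≤ min{1,(1−p₀)/p₁}.
  lower = (p₁ − p₀)/p₁ = 0.083 / 0.558 ≈ 0.1487
  upper = min{1, (1 − p₀)/p₁} = 0.525 / 0.558 ≈ 0.9409

0.149 ≤ PN ≤ 0.941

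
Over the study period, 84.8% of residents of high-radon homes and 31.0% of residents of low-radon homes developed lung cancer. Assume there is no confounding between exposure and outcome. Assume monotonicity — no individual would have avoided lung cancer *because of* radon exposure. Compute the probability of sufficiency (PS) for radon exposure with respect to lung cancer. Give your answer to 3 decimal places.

PS ≈ 0.780

p₁ = 0.848, p₀ = 0.31.
Under exogeneity and monotonicity, PS = (p₁ − p₀) / (1 − p₀).
PS = (0.848 − 0.31) / (1 − 0.31) = 0.538 / 0.69 ≈ 0.7797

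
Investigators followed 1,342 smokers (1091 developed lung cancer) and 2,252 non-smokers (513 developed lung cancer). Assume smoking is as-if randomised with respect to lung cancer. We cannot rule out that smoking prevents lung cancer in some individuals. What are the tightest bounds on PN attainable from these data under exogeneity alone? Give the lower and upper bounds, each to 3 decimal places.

p₁ = P(outcome | exposed) = 1091/1342 = 0.81297
p₀ = P(outcome | unexposed) = 513/2252 = 0.2278
Under exogeneity alone the bounds on PN are max{0,(p₁−p₀)/p₁} ≤ PN ≤ min{1,(1−p₀)/p₁}.
  lower = (p₁ − p₀)/p₁ = 0.58517 / 0.81297 ≈ 0.7198
  upper = min{1, (1 − p₀)/p₁} = 0.7722 / 0.81297 ≈ 0.9499

0.720 ≤ PN ≤ 0.950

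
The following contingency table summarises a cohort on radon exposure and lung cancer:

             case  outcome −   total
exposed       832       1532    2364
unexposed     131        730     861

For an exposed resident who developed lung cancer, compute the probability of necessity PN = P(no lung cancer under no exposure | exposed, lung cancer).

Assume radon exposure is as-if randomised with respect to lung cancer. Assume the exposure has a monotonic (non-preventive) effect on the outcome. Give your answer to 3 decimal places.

p₁ = P(outcome | exposed) = 832/2364 = 0.35195
p₀ = P(outcome | unexposed) = 131/861 = 0.15215
Under exogeneity and monotonicity, PN = (p₁ − p₀)/p₁.
PN = (0.35195 − 0.15215) / 0.35195 ≈ 0.5677

PN ≈ 0.568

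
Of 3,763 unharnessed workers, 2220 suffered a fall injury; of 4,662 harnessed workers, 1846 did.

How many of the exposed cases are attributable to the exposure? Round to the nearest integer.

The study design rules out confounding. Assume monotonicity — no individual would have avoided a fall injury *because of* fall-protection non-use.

p₁ = P(outcome | exposed) = 2220/3763 = 0.58995
p₀ = P(outcome | unexposed) = 1846/4662 = 0.39597
PN = (p₁ − p₀)/p₁ = (0.58995 − 0.39597) / 0.58995 ≈ 0.32882.
Attributable cases ≈ PN × (exposed cases) = 0.32882 × 2220 ≈ 729.97.

about 730 cases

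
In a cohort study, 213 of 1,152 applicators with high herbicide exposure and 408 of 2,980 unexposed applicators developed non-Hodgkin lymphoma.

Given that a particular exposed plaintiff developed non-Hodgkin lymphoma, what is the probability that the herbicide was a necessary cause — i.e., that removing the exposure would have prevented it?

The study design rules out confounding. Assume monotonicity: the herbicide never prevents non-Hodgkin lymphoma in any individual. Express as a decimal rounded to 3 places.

p₁ = P(outcome | exposed) = 213/1152 = 0.1849
p₀ = P(outcome | unexposed) = 408/2980 = 0.13691
Under exogeneity and monotonicity, PN = (p₁ − p₀) / p₁.
PN = (0.1849 − 0.13691) / 0.1849 = 0.047983 / 0.1849 ≈ 0.2595

PN ≈ 0.260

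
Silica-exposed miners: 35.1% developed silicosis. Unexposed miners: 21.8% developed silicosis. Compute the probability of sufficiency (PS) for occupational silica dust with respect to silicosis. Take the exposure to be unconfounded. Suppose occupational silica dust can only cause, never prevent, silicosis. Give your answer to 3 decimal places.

PS ≈ 0.170

p₁ = 0.351, p₀ = 0.218.
Under exogeneity and monotonicity, PS = (p₁ − p₀) / (1 − p₀).
PS = (0.351 − 0.218) / (1 − 0.218) = 0.133 / 0.782 ≈ 0.1701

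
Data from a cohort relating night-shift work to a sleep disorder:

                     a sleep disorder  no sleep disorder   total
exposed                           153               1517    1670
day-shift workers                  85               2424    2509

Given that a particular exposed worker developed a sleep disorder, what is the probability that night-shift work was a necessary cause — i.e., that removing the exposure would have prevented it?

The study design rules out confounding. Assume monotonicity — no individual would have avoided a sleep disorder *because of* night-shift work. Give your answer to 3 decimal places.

PN ≈ 0.630

p₁ = P(outcome | exposed) = 153/1670 = 0.091617
p₀ = P(outcome | unexposed) = 85/2509 = 0.033878
Under exogeneity and monotonicity, PN = (p₁ − p₀)/p₁.
PN = (0.091617 − 0.033878) / 0.091617 ≈ 0.6302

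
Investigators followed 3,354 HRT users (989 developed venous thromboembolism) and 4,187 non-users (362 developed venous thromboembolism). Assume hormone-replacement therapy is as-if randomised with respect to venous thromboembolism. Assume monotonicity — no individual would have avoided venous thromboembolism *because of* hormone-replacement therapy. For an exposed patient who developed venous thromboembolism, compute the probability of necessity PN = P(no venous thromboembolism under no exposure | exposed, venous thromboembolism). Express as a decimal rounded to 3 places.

p₁ = P(outcome | exposed) = 989/3354 = 0.29487
p₀ = P(outcome | unexposed) = 362/4187 = 0.086458
Under exogeneity and monotonicity, PN = (p₁ − p₀) / p₁.
PN = (0.29487 − 0.086458) / 0.29487 = 0.20841 / 0.29487 ≈ 0.7068

PN ≈ 0.707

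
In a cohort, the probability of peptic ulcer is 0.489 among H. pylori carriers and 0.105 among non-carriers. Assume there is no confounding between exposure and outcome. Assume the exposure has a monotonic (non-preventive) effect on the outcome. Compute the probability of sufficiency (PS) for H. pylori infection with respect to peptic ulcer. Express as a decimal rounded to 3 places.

PS ≈ 0.429

Let p₁ = 0.489, p₀ = 0.105.
Under exogeneity and monotonicity, PS = (p₁ − p₀) / (1 − p₀).
PS = (0.489 − 0.105) / (1 − 0.105) = 0.384 / 0.895 ≈ 0.4291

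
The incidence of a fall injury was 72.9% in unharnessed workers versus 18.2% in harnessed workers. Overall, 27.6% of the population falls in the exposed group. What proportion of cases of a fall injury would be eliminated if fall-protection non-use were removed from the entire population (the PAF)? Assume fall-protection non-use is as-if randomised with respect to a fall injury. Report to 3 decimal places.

p₁ = 0.729, p₀ = 0.182.
Overall risk P(Y=1) = π·p₁ + (1−π)·p₀ = 0.276×0.729 + 0.724×0.182 = 0.33297.
Under exogeneity, PAF = [P(Y=1) − p₀] / P(Y=1).
PAF = (0.33297 − 0.182) / 0.33297 ≈ 0.4534

PAF ≈ 0.453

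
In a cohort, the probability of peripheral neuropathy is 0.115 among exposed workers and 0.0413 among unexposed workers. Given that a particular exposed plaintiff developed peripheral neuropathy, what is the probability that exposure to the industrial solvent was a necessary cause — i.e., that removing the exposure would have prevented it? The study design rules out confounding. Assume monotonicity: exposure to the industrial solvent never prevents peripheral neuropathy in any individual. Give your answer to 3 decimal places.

PN ≈ 0.641

Let p₁ = 0.115, p₀ = 0.0413.
Under exogeneity and monotonicity, PN = (p₁ − p₀) / p₁.
PN = (0.115 − 0.0413) / 0.115 = 0.0737 / 0.115 ≈ 0.6409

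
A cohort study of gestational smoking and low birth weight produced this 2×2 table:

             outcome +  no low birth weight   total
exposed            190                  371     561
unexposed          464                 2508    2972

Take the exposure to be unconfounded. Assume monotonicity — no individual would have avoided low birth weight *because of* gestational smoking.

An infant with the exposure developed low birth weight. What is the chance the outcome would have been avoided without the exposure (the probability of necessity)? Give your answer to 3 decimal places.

PN ≈ 0.539

p₁ = P(outcome | exposed) = 190/561 = 0.33868
p₀ = P(outcome | unexposed) = 464/2972 = 0.15612
Under exogeneity and monotonicity, PN = (p₁ − p₀) / p₁.
PN = (0.33868 − 0.15612) / 0.33868 = 0.18256 / 0.33868 ≈ 0.5390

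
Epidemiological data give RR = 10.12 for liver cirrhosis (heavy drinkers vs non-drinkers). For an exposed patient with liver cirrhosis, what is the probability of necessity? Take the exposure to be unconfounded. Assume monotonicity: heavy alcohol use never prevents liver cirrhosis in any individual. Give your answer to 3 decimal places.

Under exogeneity and monotonicity, PN = (RR − 1) / RR = 1 − 1/RR.
PN = (10.12 − 1) / 10.12 = 9.12 / 10.12 ≈ 0.9012

PN ≈ 0.901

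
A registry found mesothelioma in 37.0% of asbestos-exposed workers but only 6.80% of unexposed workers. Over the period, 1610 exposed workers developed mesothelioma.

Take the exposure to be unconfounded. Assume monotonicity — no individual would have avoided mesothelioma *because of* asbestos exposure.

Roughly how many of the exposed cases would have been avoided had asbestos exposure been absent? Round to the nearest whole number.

p₁ = 0.37, p₀ = 0.068.
PN = (p₁ − p₀)/p₁ = (0.37 − 0.068) / 0.37 ≈ 0.81622.
Attributable cases ≈ PN × (exposed cases) = 0.81622 × 1610 ≈ 1314.11.

about 1314 cases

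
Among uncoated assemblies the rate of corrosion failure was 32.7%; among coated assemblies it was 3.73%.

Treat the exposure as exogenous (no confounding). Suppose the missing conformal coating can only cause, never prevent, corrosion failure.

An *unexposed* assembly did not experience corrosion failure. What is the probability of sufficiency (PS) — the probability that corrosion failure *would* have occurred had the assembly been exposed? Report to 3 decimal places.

PS ≈ 0.301

p₁ = 0.327, p₀ = 0.0373.
Under exogeneity and monotonicity, PS = (p₁ − p₀) / (1 − p₀).
PS = (0.327 − 0.0373) / (1 − 0.0373) = 0.2897 / 0.9627 ≈ 0.3009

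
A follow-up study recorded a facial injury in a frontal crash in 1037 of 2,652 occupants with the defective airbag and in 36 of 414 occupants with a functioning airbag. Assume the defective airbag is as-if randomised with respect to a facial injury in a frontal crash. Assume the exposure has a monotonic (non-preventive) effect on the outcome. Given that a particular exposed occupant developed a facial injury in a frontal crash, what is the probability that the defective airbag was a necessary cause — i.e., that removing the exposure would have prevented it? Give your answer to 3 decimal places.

p₁ = P(outcome | exposed) = 1037/2652 = 0.39103
p₀ = P(outcome | unexposed) = 36/414 = 0.086957
Under exogeneity and monotonicity, PN = (p₁ − p₀) / p₁.
PN = (0.39103 − 0.086957) / 0.39103 = 0.30407 / 0.39103 ≈ 0.7776

PN ≈ 0.778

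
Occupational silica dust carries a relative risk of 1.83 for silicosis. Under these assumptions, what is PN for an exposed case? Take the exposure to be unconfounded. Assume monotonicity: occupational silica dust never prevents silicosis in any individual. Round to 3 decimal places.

PN ≈ 0.454

Under exogeneity and monotonicity, PN = (RR − 1) / RR = 1 − 1/RR.
PN = (1.83 − 1) / 1.83 = 0.83 / 1.83 ≈ 0.4536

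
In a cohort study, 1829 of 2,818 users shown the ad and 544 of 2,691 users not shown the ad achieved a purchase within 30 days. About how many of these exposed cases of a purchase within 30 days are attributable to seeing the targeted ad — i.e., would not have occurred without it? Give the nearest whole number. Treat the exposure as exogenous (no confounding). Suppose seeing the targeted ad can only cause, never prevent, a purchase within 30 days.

about 1259 cases

p₁ = P(outcome | exposed) = 1829/2818 = 0.64904
p₀ = P(outcome | unexposed) = 544/2691 = 0.20216
PN = (p₁ − p₀)/p₁ = (0.64904 − 0.20216) / 0.64904 ≈ 0.68853.
Attributable cases ≈ PN × (exposed cases) = 0.68853 × 1829 ≈ 1259.33.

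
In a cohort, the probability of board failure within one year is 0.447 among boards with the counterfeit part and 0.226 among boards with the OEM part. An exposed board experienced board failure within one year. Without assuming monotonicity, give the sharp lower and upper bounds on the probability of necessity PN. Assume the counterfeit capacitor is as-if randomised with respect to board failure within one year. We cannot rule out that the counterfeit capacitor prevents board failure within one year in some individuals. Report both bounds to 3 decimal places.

0.494 ≤ PN ≤ 1.000

Let p₁ = 0.447, p₀ = 0.226.
Under exogeneity alone the bounds on PN are max{0,(p₁−p₀)/p₁} ≤ PN ≤ min{1,(1−p₀)/p₁}.
  lower = (p₁ − p₀)/p₁ = 0.221 / 0.447 ≈ 0.4944
  upper = min{1, (1 − p₀)/p₁} = 0.774 / 0.447 ≈ 1.7315 → capped at 1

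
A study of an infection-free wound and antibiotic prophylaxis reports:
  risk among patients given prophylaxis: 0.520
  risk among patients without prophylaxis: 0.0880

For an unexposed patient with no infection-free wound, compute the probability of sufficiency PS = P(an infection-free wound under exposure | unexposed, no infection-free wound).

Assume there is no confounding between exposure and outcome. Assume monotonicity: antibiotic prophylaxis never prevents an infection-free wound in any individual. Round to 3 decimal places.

PS ≈ 0.474

Let p₁ = 0.52, p₀ = 0.088.
Under exogeneity and monotonicity, PS = (p₁ − p₀) / (1 − p₀).
PS = (0.52 − 0.088) / (1 − 0.088) = 0.432 / 0.912 ≈ 0.4737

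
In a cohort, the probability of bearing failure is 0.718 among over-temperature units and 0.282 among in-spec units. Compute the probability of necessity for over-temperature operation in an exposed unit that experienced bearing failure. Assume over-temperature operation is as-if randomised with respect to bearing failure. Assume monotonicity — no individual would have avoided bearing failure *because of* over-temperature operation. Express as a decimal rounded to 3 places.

Let p₁ = 0.718, p₀ = 0.282.
Under exogeneity and monotonicity, PN = (p₁ − p₀) / p₁.
PN = (0.718 − 0.282) / 0.718 = 0.436 / 0.718 ≈ 0.6072

PN ≈ 0.607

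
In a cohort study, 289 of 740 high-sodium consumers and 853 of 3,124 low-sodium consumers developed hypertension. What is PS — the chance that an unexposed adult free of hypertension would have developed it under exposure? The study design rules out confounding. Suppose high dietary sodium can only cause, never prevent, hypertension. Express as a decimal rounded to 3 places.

p₁ = P(outcome | exposed) = 289/740 = 0.39054
p₀ = P(outcome | unexposed) = 853/3124 = 0.27305
Under exogeneity and monotonicity, PS = (p₁ − p₀) / (1 − p₀).
PS = (0.39054 − 0.27305) / (1 − 0.27305) = 0.11749 / 0.72695 ≈ 0.1616

PS ≈ 0.162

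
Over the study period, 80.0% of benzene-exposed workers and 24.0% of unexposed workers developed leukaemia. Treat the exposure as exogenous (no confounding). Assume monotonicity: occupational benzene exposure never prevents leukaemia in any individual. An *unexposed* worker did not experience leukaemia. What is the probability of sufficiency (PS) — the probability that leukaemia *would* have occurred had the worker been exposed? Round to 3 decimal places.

PS ≈ 0.737

p₁ = 0.8, p₀ = 0.24.
Under exogeneity and monotonicity, PS = (p₁ − p₀) / (1 − p₀).
PS = (0.8 − 0.24) / (1 − 0.24) = 0.56 / 0.76 ≈ 0.7368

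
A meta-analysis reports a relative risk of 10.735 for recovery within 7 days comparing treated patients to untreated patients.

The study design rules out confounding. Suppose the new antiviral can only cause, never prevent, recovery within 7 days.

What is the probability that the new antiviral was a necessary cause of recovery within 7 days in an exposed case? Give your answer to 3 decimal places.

Under exogeneity and monotonicity, PN = (RR − 1) / RR = 1 − 1/RR.
PN = (10.735 − 1) / 10.735 = 9.735 / 10.735 ≈ 0.9068

PN ≈ 0.907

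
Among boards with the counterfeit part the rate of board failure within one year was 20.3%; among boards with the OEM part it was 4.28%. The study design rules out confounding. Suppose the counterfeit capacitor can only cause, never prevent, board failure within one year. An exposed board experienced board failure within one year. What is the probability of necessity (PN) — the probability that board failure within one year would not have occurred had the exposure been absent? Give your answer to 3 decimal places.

PN ≈ 0.789

p₁ = 0.203, p₀ = 0.0428.
Under exogeneity and monotonicity, PN = (p₁ − p₀) / p₁.
PN = (0.203 − 0.0428) / 0.203 = 0.1602 / 0.203 ≈ 0.7892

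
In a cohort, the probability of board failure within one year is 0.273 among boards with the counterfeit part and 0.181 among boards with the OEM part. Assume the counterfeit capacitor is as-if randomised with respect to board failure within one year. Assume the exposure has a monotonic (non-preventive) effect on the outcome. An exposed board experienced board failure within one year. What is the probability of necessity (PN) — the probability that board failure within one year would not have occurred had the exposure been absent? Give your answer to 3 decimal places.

PN ≈ 0.337

Let p₁ = 0.273, p₀ = 0.181.
Under exogeneity and monotonicity, PN = (p₁ − p₀) / p₁.
PN = (0.273 − 0.181) / 0.273 = 0.092 / 0.273 ≈ 0.3370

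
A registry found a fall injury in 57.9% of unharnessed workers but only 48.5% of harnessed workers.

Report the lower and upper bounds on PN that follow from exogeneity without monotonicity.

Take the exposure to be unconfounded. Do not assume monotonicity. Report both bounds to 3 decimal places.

p₁ = 0.579, p₀ = 0.485.
Under exogeneity alone the bounds on PN are max{0,(p₁−p₀)/p₁} ≤ PN ≤ min{1,(1−p₀)/p₁}.
  lower = (p₁ − p₀)/p₁ = 0.094 / 0.579 ≈ 0.1623
  upper = min{1, (1 − p₀)/p₁} = 0.515 / 0.579 ≈ 0.8895

0.162 ≤ PN ≤ 0.889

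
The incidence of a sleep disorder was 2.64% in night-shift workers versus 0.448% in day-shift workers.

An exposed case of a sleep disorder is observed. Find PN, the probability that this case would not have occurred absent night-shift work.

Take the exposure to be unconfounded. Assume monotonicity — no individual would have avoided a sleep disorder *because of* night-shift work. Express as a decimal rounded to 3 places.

p₁ = 0.0264, p₀ = 0.00448.
Under exogeneity and monotonicity, PN = (p₁ − p₀) / p₁.
PN = (0.0264 − 0.00448) / 0.0264 = 0.02192 / 0.0264 ≈ 0.8303

PN ≈ 0.830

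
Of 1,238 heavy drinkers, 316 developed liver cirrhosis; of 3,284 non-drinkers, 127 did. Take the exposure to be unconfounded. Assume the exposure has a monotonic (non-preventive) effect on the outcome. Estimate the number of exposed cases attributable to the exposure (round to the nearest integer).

about 268 cases

p₁ = P(outcome | exposed) = 316/1238 = 0.25525
p₀ = P(outcome | unexposed) = 127/3284 = 0.038672
PN = (p₁ − p₀)/p₁ = (0.25525 − 0.038672) / 0.25525 ≈ 0.84849.
Attributable cases ≈ PN × (exposed cases) = 0.84849 × 316 ≈ 268.12.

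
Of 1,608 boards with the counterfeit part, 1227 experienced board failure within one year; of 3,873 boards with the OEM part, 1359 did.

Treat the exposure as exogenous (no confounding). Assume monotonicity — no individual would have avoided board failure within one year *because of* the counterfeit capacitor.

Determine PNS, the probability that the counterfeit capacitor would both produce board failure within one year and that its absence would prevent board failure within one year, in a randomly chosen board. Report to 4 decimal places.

PNS ≈ 0.4122

p₁ = P(outcome | exposed) = 1227/1608 = 0.76306
p₀ = P(outcome | unexposed) = 1359/3873 = 0.35089
Under exogeneity and monotonicity, PNS = p₁ − p₀.
PNS = 0.76306 − 0.35089 = 0.41217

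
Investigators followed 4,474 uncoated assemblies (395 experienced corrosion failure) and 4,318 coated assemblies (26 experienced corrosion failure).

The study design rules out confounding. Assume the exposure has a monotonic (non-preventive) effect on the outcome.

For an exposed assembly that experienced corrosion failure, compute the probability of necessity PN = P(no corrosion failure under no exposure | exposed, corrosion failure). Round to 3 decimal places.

p₁ = P(outcome | exposed) = 395/4474 = 0.088288
p₀ = P(outcome | unexposed) = 26/4318 = 0.0060213
Under exogeneity and monotonicity, PN = (p₁ − p₀) / p₁.
PN = (0.088288 − 0.0060213) / 0.088288 = 0.082267 / 0.088288 ≈ 0.9318

PN ≈ 0.932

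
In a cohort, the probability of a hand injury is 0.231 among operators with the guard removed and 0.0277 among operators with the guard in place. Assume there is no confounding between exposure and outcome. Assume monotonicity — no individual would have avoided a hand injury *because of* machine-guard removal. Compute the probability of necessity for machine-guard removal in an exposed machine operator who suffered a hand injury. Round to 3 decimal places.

Let p₁ = 0.231, p₀ = 0.0277.
Under exogeneity and monotonicity, PN = (p₁ − p₀) / p₁.
PN = (0.231 − 0.0277) / 0.231 = 0.2033 / 0.231 ≈ 0.8801

PN ≈ 0.880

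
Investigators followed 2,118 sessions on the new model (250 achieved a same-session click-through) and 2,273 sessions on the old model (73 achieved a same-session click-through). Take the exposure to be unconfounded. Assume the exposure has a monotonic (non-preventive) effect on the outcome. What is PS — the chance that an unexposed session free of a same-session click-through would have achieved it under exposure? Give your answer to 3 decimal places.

p₁ = P(outcome | exposed) = 250/2118 = 0.11804
p₀ = P(outcome | unexposed) = 73/2273 = 0.032116
Under exogeneity and monotonicity, PS = (p₁ − p₀) / (1 − p₀).
PS = (0.11804 − 0.032116) / (1 − 0.032116) = 0.08592 / 0.96788 ≈ 0.0888

PS ≈ 0.089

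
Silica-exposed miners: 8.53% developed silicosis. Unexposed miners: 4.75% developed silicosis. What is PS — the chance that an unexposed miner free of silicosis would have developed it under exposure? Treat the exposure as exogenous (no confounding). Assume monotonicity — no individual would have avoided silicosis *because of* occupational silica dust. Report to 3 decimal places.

p₁ = 0.0853, p₀ = 0.0475.
Under exogeneity and monotonicity, PS = (p₁ − p₀) / (1 − p₀).
PS = (0.0853 − 0.0475) / (1 − 0.0475) = 0.0378 / 0.9525 ≈ 0.0397

PS ≈ 0.040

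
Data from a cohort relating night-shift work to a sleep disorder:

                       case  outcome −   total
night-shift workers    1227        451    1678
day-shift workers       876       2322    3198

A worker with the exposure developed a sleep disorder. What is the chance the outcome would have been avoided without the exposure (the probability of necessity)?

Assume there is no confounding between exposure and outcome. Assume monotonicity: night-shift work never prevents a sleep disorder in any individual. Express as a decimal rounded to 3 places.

PN ≈ 0.625

p₁ = P(outcome | exposed) = 1227/1678 = 0.73123
p₀ = P(outcome | unexposed) = 876/3198 = 0.27392
Under exogeneity and monotonicity, PN = (p₁ − p₀)/p₁.
PN = (0.73123 − 0.27392) / 0.73123 ≈ 0.6254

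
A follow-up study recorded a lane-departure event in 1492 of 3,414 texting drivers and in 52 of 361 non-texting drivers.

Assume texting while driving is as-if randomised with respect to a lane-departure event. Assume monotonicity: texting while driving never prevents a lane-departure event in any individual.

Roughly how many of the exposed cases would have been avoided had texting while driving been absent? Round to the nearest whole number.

p₁ = P(outcome | exposed) = 1492/3414 = 0.43702
p₀ = P(outcome | unexposed) = 52/361 = 0.14404
PN = (p₁ − p₀)/p₁ = (0.43702 − 0.14404) / 0.43702 ≈ 0.67040.
Attributable cases ≈ PN × (exposed cases) = 0.67040 × 1492 ≈ 1000.23.

about 1000 cases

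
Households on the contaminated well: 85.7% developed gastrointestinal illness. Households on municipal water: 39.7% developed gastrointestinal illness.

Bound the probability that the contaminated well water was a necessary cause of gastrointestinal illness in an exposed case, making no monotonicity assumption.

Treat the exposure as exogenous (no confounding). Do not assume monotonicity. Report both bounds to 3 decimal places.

p₁ = 0.857, p₀ = 0.397.
Under exogeneity alone the bounds on PN are max{0,(p₁−p₀)/p₁} ≤ PN ≤ min{1,(1−p₀)/p₁}.
  lower = (p₁ − p₀)/p₁ = 0.46 / 0.857 ≈ 0.5368
  upper = min{1, (1 − p₀)/p₁} = 0.603 / 0.857 ≈ 0.7036

0.537 ≤ PN ≤ 0.704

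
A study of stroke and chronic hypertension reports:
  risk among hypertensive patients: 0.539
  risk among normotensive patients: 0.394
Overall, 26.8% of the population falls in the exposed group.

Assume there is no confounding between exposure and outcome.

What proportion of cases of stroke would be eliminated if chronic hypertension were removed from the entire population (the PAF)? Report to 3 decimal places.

PAF ≈ 0.090

Let p₁ = 0.539, p₀ = 0.394.
Overall risk P(Y=1) = π·p₁ + (1−π)·p₀ = 0.268×0.539 + 0.732×0.394 = 0.43286.
Under exogeneity, PAF = [P(Y=1) − p₀] / P(Y=1).
PAF = (0.43286 − 0.394) / 0.43286 ≈ 0.0898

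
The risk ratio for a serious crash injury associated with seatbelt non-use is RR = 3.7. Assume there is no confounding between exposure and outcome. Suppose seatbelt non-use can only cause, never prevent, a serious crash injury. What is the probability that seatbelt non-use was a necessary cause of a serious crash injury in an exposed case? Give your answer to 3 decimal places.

PN ≈ 0.730

Under exogeneity and monotonicity, PN = (RR − 1) / RR = 1 − 1/RR.
PN = (3.7 − 1) / 3.7 = 2.7 / 3.7 ≈ 0.7297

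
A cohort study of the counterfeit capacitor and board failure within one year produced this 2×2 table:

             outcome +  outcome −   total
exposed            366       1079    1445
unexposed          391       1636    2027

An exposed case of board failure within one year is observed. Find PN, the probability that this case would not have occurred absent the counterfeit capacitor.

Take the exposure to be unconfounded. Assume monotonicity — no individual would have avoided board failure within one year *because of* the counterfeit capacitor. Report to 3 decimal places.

PN ≈ 0.238

p₁ = P(outcome | exposed) = 366/1445 = 0.25329
p₀ = P(outcome | unexposed) = 391/2027 = 0.1929
Under exogeneity and monotonicity, PN = (p₁ − p₀)/p₁.
PN = (0.25329 − 0.1929) / 0.25329 ≈ 0.2384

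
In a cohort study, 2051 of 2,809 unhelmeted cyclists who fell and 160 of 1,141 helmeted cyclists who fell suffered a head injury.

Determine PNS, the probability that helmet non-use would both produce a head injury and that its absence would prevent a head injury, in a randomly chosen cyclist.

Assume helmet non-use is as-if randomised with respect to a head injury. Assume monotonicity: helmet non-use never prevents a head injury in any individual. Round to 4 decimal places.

PNS ≈ 0.5899

p₁ = P(outcome | exposed) = 2051/2809 = 0.73015
p₀ = P(outcome | unexposed) = 160/1141 = 0.14023
Under exogeneity and monotonicity, PNS = p₁ − p₀.
PNS = 0.73015 − 0.14023 = 0.58993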